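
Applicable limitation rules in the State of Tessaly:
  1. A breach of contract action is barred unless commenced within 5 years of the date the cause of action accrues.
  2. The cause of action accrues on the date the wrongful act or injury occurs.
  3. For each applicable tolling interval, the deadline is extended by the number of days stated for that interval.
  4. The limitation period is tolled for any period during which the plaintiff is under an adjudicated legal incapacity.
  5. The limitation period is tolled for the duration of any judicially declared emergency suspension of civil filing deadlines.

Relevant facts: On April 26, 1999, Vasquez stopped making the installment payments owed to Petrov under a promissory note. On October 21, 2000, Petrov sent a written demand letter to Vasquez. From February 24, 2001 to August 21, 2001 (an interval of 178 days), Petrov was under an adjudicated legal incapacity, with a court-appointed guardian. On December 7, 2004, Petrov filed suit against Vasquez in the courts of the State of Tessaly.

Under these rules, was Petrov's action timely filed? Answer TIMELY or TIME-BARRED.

TIME-BARRED

The cause of action accrued on April 26, 1999, the date of the act.
5 years from April 26, 1999 is April 26, 2004.
The period was tolled for 178 days by the plaintiff's legal incapacity (February 24, 2001 to August 21, 2001), pushing the deadline to October 21, 2004.
Nothing else in the chronology tolls or restarts the period.
Filing on December 7, 2004 missed the October 21, 2004 deadline — the action is time-barred.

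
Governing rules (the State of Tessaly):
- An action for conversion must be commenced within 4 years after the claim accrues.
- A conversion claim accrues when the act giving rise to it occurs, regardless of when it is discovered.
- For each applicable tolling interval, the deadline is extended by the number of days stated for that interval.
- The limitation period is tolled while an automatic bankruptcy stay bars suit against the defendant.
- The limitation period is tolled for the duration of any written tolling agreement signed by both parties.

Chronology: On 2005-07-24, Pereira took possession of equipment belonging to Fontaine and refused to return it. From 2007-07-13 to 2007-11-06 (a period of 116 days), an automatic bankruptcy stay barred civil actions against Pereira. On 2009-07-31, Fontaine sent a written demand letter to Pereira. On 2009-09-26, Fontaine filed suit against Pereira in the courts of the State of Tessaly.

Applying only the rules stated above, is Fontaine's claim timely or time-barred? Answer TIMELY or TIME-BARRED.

TIMELY

The limitation period began to run on 2005-07-24.
The untolled deadline — 4 years after 2005-07-24 — is 2009-07-24.
The automatic bankruptcy stay from 2007-07-13 to 2007-11-06 tolled the period for 116 days, extending the deadline to 2009-11-17.
The other events in the timeline have no effect on the limitation period under the stated rules.
Filing on 2009-09-26 beat the 2009-11-17 deadline — the action is timely.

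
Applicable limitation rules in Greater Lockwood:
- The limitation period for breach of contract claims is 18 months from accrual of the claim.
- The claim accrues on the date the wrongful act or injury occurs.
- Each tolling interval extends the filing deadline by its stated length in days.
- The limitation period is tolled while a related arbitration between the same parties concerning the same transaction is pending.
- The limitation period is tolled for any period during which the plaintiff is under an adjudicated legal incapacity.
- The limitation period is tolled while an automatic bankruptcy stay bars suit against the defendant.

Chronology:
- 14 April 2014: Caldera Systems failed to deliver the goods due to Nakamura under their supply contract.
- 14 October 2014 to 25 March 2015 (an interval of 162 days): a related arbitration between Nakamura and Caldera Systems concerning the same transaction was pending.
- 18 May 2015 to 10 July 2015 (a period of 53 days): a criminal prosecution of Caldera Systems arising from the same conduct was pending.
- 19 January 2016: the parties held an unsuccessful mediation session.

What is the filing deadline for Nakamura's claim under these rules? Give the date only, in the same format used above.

The limitation period began to run on 14 April 2014.
The untolled deadline — 18 months after 14 April 2014 — is 14 October 2015.
The period was tolled for 162 days by the pending related arbitration (14 October 2014 to 25 March 2015), pushing the deadline to 24 March 2016.
The pending criminal prosecution from 18 May 2015 to 10 July 2015 does not toll the period, because no stated rule makes a criminal prosecution a tolling event.
None of the other events listed affects the running of the period under the stated rules.

24 March 2016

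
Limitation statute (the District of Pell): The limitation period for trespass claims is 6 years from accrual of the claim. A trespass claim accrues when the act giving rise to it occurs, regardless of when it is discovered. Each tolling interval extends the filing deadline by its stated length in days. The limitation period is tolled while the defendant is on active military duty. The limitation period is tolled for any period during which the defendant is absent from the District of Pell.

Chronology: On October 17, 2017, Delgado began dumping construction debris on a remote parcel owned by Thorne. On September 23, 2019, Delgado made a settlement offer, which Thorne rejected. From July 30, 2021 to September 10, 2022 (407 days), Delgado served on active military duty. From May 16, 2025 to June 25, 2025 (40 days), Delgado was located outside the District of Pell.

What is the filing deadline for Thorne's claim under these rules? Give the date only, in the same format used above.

The limitation period began to run on October 17, 2017.
6 years from October 17, 2017 is October 17, 2023.
The period was tolled for 407 days by the defendant's active military service (July 30, 2021 to September 10, 2022), pushing the deadline to November 27, 2024.
The defendant's absence from the jurisdiction starting May 16, 2025 came too late — the period had run on November 27, 2024 — and so does not extend the deadline.
Nothing else in the chronology tolls or restarts the period.

November 27, 2024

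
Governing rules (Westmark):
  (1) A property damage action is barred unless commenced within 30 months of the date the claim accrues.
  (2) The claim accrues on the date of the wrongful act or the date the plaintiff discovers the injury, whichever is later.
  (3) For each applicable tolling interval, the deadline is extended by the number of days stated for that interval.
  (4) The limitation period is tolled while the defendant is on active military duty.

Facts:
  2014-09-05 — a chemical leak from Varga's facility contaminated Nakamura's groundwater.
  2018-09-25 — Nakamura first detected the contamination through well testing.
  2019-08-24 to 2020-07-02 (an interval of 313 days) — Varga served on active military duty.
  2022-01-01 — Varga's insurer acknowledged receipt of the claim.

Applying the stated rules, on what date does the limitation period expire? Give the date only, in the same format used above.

The claim accrued on 2018-09-25 — the later of the 2014-09-05 act and the 2018-09-25 discovery.
30 months from 2018-09-25 is 2021-03-25.
The defendant's active military service from 2019-08-24 to 2020-07-02 tolled the period for 313 days, extending the deadline to 2022-02-01.
The other events in the timeline have no effect on the limitation period under the stated rules.

2022-02-01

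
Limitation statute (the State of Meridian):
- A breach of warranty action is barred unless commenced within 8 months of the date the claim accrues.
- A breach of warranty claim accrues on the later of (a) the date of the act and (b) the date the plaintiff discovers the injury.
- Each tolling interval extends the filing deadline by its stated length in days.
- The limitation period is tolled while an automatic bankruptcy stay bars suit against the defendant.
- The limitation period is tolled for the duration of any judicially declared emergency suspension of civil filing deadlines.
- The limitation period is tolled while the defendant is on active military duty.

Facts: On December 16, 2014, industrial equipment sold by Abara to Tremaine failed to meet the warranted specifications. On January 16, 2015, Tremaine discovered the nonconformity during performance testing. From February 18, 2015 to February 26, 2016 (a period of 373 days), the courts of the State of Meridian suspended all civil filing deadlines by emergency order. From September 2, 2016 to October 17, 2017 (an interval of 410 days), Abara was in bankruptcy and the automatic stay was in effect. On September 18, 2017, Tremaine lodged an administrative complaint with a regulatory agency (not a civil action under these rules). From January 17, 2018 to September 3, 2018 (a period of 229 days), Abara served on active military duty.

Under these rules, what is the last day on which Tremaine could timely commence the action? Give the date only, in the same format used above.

November 7, 2017

The claim accrued on January 16, 2015 — the later of the December 16, 2014 act and the January 16, 2015 discovery.
Adding the 8 months base period to January 16, 2015 gives a deadline of September 16, 2015, before any tolling.
The period was tolled for 373 days by the emergency suspension of filing deadlines (February 18, 2015 to February 26, 2016), pushing the deadline to September 23, 2016.
The period was tolled for 410 days by the automatic bankruptcy stay (September 2, 2016 to October 17, 2017), pushing the deadline to November 7, 2017.
The defendant's active military service starting January 17, 2018 came too late — the period had run on November 7, 2017 — and so does not extend the deadline.
The other events in the timeline have no effect on the limitation period under the stated rules.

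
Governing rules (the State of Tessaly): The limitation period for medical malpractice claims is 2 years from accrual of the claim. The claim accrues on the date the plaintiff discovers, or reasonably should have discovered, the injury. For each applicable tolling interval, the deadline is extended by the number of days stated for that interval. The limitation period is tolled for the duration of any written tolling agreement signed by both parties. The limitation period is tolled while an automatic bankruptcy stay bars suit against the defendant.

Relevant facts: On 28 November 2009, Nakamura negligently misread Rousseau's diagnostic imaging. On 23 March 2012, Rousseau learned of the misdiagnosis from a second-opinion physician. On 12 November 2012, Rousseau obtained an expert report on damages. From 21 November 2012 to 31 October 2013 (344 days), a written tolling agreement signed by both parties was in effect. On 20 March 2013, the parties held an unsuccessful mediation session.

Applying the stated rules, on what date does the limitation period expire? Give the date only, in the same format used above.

2 March 2015

Accrual is tied to discovery, so the period began on 23 March 2012 rather than on 28 November 2009 when the act occurred.
Adding the 2 years base period to 23 March 2012 gives a deadline of 23 March 2014, before any tolling.
Because the written tolling agreement ran from 21 November 2012 to 31 October 2013, the deadline is extended by 344 days to 2 March 2015.
Nothing else in the chronology tolls or restarts the period.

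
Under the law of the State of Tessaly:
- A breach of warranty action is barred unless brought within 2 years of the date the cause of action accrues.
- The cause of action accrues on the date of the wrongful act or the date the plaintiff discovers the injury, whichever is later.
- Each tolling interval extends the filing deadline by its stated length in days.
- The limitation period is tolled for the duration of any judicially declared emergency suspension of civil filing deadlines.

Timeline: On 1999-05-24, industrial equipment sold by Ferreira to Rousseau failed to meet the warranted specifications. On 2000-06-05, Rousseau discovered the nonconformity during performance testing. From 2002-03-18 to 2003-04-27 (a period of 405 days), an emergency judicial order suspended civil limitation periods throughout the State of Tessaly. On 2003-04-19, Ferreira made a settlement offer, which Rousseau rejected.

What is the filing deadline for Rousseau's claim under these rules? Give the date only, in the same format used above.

Taking the later of the act (1999-05-24) and discovery (2000-06-05), the claim accrued on 2000-06-05.
Adding the 2 years base period to 2000-06-05 gives a deadline of 2002-06-05, before any tolling.
Because the emergency suspension of filing deadlines ran from 2002-03-18 to 2003-04-27, the deadline is extended by 405 days to 2003-07-15.
The other events in the timeline have no effect on the limitation period under the stated rules.

2003-07-15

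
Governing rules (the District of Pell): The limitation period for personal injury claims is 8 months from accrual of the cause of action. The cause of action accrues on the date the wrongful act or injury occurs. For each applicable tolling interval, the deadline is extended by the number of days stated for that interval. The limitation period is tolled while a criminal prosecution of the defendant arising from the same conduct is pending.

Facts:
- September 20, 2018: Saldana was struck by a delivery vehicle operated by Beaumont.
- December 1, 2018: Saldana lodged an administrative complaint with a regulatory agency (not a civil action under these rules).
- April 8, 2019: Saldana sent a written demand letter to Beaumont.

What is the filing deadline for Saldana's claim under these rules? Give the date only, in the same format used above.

May 20, 2019

The cause of action accrued on September 20, 2018, the date of the act.
Adding the 8 months base period to September 20, 2018 gives a deadline of May 20, 2019, before any tolling.
The other events in the timeline have no effect on the limitation period under the stated rules.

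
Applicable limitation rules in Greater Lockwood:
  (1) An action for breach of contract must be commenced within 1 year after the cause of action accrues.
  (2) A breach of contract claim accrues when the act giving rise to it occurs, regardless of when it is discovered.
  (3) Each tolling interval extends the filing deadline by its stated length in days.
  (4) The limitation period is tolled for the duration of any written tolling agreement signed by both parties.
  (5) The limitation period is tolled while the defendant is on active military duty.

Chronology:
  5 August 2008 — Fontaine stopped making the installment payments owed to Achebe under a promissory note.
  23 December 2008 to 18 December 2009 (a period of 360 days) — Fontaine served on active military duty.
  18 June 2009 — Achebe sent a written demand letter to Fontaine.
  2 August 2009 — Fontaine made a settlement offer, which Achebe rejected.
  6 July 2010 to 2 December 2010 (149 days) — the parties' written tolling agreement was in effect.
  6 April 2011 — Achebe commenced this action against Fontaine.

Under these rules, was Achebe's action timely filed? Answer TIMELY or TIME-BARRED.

TIME-BARRED

The claim accrued on 5 August 2008, when the wrongful act occurred.
The untolled deadline — 1 year after 5 August 2008 — is 5 August 2009.
Because the defendant's active military service ran from 23 December 2008 to 18 December 2009, the deadline is extended by 360 days to 31 July 2010.
The written tolling agreement from 6 July 2010 to 2 December 2010 tolled the period for 149 days, extending the deadline to 27 December 2010.
None of the other events listed affects the running of the period under the stated rules.
Achebe filed on 6 April 2011, after the 27 December 2010 deadline, so the action is time-barred.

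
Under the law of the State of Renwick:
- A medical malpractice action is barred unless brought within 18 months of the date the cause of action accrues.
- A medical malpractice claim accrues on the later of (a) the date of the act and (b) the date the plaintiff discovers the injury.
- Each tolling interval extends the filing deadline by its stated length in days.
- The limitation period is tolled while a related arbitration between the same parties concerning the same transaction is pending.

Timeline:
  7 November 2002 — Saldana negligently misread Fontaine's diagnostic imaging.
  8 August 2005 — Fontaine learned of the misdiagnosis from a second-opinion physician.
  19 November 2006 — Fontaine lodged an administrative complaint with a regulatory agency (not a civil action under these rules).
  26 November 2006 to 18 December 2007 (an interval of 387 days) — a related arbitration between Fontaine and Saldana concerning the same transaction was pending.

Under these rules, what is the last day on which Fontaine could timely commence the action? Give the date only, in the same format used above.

The claim accrued on 8 August 2005 — the later of the 7 November 2002 act and the 8 August 2005 discovery.
Adding the 18 months base period to 8 August 2005 gives a deadline of 8 February 2007, before any tolling.
The pending related arbitration from 26 November 2006 to 18 December 2007 tolled the period for 387 days, extending the deadline to 1 March 2008.
Nothing else in the chronology tolls or restarts the period.

1 March 2008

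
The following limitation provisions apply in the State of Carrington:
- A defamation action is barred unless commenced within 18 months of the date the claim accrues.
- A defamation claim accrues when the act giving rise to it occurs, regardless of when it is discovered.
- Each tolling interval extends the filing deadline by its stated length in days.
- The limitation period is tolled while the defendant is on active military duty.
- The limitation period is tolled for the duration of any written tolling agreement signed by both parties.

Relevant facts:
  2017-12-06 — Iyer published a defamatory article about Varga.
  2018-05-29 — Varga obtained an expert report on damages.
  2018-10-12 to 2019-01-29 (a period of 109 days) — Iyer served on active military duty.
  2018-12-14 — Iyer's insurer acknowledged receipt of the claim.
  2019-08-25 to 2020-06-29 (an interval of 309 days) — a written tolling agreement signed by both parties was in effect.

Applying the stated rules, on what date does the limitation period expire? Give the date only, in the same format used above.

The limitation period began to run on 2017-12-06.
The untolled deadline — 18 months after 2017-12-06 — is 2019-06-06.
The defendant's active military service from 2018-10-12 to 2019-01-29 tolled the period for 109 days, extending the deadline to 2019-09-23.
The period was tolled for 309 days by the written tolling agreement (2019-08-25 to 2020-06-29), pushing the deadline to 2020-07-28.
Nothing else in the chronology tolls or restarts the period.

2020-07-28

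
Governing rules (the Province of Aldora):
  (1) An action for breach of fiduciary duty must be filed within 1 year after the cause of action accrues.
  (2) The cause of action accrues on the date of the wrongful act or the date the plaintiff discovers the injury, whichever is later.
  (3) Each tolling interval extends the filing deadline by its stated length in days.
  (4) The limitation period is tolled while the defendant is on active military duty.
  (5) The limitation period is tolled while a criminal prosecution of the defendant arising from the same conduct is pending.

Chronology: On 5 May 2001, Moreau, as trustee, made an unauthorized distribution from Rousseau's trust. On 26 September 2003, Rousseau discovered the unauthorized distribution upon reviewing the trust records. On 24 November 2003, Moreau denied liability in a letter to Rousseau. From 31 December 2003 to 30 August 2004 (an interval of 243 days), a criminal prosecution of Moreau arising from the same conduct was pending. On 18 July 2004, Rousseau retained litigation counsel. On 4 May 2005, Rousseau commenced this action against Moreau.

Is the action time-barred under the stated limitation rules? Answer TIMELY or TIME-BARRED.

Taking the later of the act (5 May 2001) and discovery (26 September 2003), the claim accrued on 26 September 2003.
The untolled deadline — 1 year after 26 September 2003 — is 26 September 2004.
The pending criminal prosecution from 31 December 2003 to 30 August 2004 tolled the period for 243 days, extending the deadline to 27 May 2005.
None of the other events listed affects the running of the period under the stated rules.
Filing on 4 May 2005 beat the 27 May 2005 deadline — the action is timely.

TIMELY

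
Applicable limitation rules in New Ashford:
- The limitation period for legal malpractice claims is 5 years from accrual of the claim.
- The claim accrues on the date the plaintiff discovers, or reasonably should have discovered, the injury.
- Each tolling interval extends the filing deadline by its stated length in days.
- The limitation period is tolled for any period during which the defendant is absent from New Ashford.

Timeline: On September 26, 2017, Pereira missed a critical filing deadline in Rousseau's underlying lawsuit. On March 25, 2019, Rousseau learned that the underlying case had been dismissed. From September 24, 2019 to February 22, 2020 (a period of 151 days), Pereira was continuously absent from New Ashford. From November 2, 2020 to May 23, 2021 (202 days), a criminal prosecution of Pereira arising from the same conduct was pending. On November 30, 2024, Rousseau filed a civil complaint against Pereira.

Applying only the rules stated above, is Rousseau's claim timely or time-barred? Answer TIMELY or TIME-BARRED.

Under the discovery rule, the claim accrued on March 25, 2019, when Rousseau discovered the injury — not on the September 26, 2017 date of the underlying act.
Adding the 5 years base period to March 25, 2019 gives a deadline of March 25, 2024, before any tolling.
The defendant's absence from the jurisdiction from September 24, 2019 to February 22, 2020 tolled the period for 151 days, extending the deadline to August 23, 2024.
The pending criminal prosecution from November 2, 2020 to May 23, 2021 does not toll the period, because no stated rule makes a criminal prosecution a tolling event.
Filing on November 30, 2024 missed the August 23, 2024 deadline — the action is time-barred.

TIME-BARRED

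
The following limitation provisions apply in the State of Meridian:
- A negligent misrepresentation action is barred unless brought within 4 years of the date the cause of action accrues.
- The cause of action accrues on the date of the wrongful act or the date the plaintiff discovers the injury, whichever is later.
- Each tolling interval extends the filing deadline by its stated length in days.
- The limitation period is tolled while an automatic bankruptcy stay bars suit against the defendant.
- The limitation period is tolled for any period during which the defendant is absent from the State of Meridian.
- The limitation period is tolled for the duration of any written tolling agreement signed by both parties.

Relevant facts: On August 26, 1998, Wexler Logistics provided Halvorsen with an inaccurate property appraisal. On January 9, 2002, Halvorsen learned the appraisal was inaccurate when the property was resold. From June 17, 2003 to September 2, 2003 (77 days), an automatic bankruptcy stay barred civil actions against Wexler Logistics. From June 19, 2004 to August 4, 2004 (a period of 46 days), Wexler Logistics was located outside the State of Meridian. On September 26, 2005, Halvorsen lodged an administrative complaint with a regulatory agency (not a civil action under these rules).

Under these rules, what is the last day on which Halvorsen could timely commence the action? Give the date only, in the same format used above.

May 12, 2006

Taking the later of the act (August 26, 1998) and discovery (January 9, 2002), the claim accrued on January 9, 2002.
4 years from January 9, 2002 is January 9, 2006.
Because the automatic bankruptcy stay ran from June 17, 2003 to September 2, 2003, the deadline is extended by 77 days to March 27, 2006.
The defendant's absence from the jurisdiction from June 19, 2004 to August 4, 2004 tolled the period for 46 days, extending the deadline to May 12, 2006.
None of the other events listed affects the running of the period under the stated rules.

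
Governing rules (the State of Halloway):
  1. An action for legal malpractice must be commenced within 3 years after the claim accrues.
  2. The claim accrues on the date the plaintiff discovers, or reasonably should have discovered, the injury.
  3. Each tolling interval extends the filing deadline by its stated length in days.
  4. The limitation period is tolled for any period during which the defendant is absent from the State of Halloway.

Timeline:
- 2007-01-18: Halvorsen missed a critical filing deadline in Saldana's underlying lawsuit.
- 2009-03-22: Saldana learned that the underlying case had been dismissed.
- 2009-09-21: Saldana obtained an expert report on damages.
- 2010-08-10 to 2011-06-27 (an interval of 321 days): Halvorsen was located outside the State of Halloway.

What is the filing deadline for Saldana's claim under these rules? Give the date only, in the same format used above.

2013-02-06

The claim did not accrue until Saldana discovered the injury on 2009-03-22; the 2007-01-18 act date does not start the clock under the stated rule.
3 years from 2009-03-22 is 2012-03-22.
The defendant's absence from the jurisdiction from 2010-08-10 to 2011-06-27 tolled the period for 321 days, extending the deadline to 2013-02-06.
None of the other events listed affects the running of the period under the stated rules.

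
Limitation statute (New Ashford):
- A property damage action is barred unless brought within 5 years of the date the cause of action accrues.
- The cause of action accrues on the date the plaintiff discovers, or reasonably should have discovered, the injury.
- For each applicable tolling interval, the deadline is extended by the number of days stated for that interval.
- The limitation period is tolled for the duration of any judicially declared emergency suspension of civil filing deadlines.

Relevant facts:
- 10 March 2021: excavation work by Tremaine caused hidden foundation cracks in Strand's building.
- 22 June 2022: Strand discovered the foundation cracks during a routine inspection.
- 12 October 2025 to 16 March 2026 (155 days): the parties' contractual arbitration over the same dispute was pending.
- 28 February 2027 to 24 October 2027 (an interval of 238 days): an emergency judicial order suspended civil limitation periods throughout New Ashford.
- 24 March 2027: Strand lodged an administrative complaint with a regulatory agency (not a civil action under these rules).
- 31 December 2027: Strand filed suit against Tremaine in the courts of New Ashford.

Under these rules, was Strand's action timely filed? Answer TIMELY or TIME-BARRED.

TIMELY

Under the discovery rule, the claim accrued on 22 June 2022, when Strand discovered the injury — not on the 10 March 2021 date of the underlying act.
The untolled deadline — 5 years after 22 June 2022 — is 22 June 2027.
Because the emergency suspension of filing deadlines ran from 28 February 2027 to 24 October 2027, the deadline is extended by 238 days to 15 February 2028.
Although a pending arbitration ran from 12 October 2025 to 16 March 2026, the stated rules do not make that a tolling event, so it is disregarded.
The other events in the timeline have no effect on the limitation period under the stated rules.
The 31 December 2027 filing precedes the 15 February 2028 deadline; the claim is timely.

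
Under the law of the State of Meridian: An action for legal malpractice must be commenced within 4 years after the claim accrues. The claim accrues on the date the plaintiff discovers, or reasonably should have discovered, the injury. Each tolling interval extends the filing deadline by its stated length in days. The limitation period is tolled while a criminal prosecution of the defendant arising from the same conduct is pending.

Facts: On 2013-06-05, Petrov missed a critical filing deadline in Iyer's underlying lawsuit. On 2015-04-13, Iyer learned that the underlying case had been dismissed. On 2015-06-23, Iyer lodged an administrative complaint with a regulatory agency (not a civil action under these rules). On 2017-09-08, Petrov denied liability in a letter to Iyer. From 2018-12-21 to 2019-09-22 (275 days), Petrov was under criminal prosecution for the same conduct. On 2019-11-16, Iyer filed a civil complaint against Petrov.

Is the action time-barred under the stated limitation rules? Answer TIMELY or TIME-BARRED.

TIMELY

The claim did not accrue until Iyer discovered the injury on 2015-04-13; the 2013-06-05 act date does not start the clock under the stated rule.
Adding the 4 years base period to 2015-04-13 gives a deadline of 2019-04-13, before any tolling.
The period was tolled for 275 days by the pending criminal prosecution (2018-12-21 to 2019-09-22), pushing the deadline to 2020-01-13.
Nothing else in the chronology tolls or restarts the period.
Iyer filed on 2019-11-16, before the 2020-01-13 deadline, so the action is timely.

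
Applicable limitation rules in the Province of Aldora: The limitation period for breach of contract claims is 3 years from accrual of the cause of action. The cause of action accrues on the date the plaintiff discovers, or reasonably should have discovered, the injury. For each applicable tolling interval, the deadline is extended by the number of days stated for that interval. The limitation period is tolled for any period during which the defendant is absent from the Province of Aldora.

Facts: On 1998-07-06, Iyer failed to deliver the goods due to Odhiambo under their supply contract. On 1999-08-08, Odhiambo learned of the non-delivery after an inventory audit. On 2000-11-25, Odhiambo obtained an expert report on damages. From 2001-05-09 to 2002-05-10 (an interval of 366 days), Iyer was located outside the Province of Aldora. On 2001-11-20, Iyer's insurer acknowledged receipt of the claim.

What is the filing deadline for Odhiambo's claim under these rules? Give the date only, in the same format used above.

Under the discovery rule, the claim accrued on 1999-08-08, when Odhiambo discovered the injury — not on the 1998-07-06 date of the underlying act.
Adding the 3 years base period to 1999-08-08 gives a deadline of 2002-08-08, before any tolling.
Because the defendant's absence from the jurisdiction ran from 2001-05-09 to 2002-05-10, the deadline is extended by 366 days to 2003-08-09.
None of the other events listed affects the running of the period under the stated rules.

2003-08-09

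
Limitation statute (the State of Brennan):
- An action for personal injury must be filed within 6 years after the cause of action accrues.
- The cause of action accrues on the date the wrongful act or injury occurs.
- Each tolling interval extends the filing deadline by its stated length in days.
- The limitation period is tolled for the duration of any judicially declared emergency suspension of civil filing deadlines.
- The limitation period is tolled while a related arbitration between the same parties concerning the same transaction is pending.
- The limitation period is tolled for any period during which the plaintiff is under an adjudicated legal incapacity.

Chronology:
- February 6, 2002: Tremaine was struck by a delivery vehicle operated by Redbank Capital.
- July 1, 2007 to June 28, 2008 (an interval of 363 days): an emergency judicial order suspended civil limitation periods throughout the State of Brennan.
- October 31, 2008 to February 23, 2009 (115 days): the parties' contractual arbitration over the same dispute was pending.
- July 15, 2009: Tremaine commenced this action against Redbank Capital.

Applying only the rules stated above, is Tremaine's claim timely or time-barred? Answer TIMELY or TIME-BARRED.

TIME-BARRED

The cause of action accrued on February 6, 2002, the date of the act.
6 years from February 6, 2002 is February 6, 2008.
The emergency suspension of filing deadlines from July 1, 2007 to June 28, 2008 tolled the period for 363 days, extending the deadline to February 3, 2009.
The pending related arbitration from October 31, 2008 to February 23, 2009 tolled the period for 115 days, extending the deadline to May 29, 2009.
Filing on July 15, 2009 missed the May 29, 2009 deadline — the action is time-barred.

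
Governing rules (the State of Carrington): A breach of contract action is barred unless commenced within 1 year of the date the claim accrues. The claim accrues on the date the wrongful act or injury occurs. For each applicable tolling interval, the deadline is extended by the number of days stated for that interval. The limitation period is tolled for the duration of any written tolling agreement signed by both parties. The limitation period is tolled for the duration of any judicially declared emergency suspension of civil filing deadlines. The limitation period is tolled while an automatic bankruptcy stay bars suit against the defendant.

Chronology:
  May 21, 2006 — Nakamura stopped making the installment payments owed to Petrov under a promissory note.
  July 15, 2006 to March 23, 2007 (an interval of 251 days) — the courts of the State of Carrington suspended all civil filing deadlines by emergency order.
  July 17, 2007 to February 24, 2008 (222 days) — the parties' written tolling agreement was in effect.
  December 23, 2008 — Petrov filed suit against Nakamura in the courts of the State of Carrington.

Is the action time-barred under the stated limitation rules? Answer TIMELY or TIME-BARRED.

TIME-BARRED

The claim accrued on May 21, 2006, when the wrongful act occurred.
Adding the 1 year base period to May 21, 2006 gives a deadline of May 21, 2007, before any tolling.
The emergency suspension of filing deadlines from July 15, 2006 to March 23, 2007 tolled the period for 251 days, extending the deadline to January 27, 2008.
The written tolling agreement from July 17, 2007 to February 24, 2008 tolled the period for 222 days, extending the deadline to September 5, 2008.
Petrov filed on December 23, 2008, after the September 5, 2008 deadline, so the action is time-barred.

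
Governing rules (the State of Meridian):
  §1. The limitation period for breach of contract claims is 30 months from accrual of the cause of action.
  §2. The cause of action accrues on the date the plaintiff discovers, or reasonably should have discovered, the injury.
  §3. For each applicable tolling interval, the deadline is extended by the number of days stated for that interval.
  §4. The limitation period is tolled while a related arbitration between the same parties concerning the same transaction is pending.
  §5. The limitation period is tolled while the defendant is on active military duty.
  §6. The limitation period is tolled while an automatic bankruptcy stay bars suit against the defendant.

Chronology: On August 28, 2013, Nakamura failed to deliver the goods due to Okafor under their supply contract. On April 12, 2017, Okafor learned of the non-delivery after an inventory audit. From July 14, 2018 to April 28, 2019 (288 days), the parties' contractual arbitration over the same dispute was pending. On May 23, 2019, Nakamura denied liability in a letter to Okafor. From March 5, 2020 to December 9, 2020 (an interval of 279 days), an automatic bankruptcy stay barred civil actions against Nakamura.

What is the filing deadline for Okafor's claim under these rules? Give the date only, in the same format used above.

Accrual is tied to discovery, so the period began on April 12, 2017 rather than on August 28, 2013 when the act occurred.
30 months from April 12, 2017 is October 12, 2019.
The period was tolled for 288 days by the pending related arbitration (July 14, 2018 to April 28, 2019), pushing the deadline to July 26, 2020.
The automatic bankruptcy stay from March 5, 2020 to December 9, 2020 tolled the period for 279 days, extending the deadline to May 1, 2021.
Nothing else in the chronology tolls or restarts the period.

May 1, 2021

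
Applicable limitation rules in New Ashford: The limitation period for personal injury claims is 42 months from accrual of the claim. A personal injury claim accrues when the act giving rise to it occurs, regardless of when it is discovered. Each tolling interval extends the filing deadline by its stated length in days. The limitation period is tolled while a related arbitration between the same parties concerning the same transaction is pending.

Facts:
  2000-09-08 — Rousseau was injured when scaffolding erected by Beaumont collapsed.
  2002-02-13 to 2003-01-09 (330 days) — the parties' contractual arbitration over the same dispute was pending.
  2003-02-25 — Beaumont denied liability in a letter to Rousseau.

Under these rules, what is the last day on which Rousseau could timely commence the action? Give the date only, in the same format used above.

2005-02-01

The claim accrued on 2000-09-08, when the wrongful act occurred.
The untolled deadline — 42 months after 2000-09-08 — is 2004-03-08.
The period was tolled for 330 days by the pending related arbitration (2002-02-13 to 2003-01-09), pushing the deadline to 2005-02-01.
The other events in the timeline have no effect on the limitation period under the stated rules.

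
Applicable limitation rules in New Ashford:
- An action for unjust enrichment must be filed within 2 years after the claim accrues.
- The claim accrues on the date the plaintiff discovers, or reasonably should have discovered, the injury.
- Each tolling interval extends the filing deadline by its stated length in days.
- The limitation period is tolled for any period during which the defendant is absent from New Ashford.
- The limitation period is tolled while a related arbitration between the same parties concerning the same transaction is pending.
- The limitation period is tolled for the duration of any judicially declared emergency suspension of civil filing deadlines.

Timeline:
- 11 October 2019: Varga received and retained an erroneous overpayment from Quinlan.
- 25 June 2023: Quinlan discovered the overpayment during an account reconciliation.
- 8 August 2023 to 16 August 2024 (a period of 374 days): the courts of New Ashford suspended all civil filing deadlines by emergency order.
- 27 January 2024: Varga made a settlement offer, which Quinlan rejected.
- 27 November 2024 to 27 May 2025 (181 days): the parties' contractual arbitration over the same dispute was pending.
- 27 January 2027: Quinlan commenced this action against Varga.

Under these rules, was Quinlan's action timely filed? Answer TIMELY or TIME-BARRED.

Accrual is tied to discovery, so the period began on 25 June 2023 rather than on 11 October 2019 when the act occurred.
2 years from 25 June 2023 is 25 June 2025.
The emergency suspension of filing deadlines from 8 August 2023 to 16 August 2024 tolled the period for 374 days, extending the deadline to 4 July 2026.
The period was tolled for 181 days by the pending related arbitration (27 November 2024 to 27 May 2025), pushing the deadline to 1 January 2027.
Nothing else in the chronology tolls or restarts the period.
Filing on 27 January 2027 missed the 1 January 2027 deadline — the action is time-barred.

TIME-BARRED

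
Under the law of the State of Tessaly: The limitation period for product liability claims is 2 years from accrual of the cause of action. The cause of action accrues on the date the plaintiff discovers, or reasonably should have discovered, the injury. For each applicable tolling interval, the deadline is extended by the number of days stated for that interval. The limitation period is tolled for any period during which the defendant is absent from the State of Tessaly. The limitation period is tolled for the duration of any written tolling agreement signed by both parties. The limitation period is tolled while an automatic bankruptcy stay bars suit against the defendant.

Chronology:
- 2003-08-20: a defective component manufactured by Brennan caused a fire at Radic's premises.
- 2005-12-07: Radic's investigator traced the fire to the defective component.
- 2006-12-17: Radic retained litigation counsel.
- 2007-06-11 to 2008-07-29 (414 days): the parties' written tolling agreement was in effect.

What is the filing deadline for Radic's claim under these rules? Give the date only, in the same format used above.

Under the discovery rule, the claim accrued on 2005-12-07, when Radic discovered the injury — not on the 2003-08-20 date of the underlying act.
The untolled deadline — 2 years after 2005-12-07 — is 2007-12-07.
Because the written tolling agreement ran from 2007-06-11 to 2008-07-29, the deadline is extended by 414 days to 2009-01-24.
Nothing else in the chronology tolls or restarts the period.

2009-01-24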